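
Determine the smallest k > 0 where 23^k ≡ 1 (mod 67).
33

67 is prime, so ord(23) divides φ(67) = 66.
Divisors of 66: 1, 2, 3, 6, 11, 22, 33, 66.
Repeated squaring: 23^1 ≡ 23, 23^2 ≡ 60, 23^4 ≡ 49, 23^8 ≡ 56, 23^16 ≡ 54, 23^32 ≡ 35, 23^64 ≡ 19 (mod 67).
Test 23^d mod 67 for each divisor d in increasing order:
23^1 ≡ 23
23^2 ≡ 60
23^3 = 23^2·23^1 ≡ 40
23^6 = 23^4·23^2 ≡ 59
23^11 = 23^8·23^2·23^1 ≡ 29
23^22 = 23^16·23^4·23^2 ≡ 37
23^33 = 23^32·23^1 ≡ 1  ← first divisor giving 1
The order is 33.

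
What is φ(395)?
312

395 = 5 × 79
φ(n) = n × ∏(1 - 1/p) for each prime p dividing n
φ(395) = 395 × (1 - 1/5) × (1 - 1/79) = 312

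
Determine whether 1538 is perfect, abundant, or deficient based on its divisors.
deficient

Proper divisors of 1538: sum = 1 + 2 + 769 = 772
Since 772 < 1538, 1538 is deficient.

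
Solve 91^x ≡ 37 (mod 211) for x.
16

Baby-step giant-step with step n = ⌈√211⌉ = 15.
Baby steps 91^j mod 211 (j:value) for j=0..14: 0:1, 1:91, 2:52, 3:90, 4:172, 5:38, 6:82, 7:77, 8:44, 9:206, 10:178, 11:162, 12:183, 13:195, 14:21.
Giant-step multiplier: 91^(-15) ≡ 91^(210-15) = 91^195 ≡ 88 (mod 211).
Giant steps γ_i = 37·88^i mod 211: γ_0=37, γ_1=91 (in table at j=1).
x = i·n + j = 1·15 + 1 = 16.
Check: 91^16 ≡ 37 (mod 211).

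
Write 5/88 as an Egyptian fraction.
1/18 + 1/792

Greedy algorithm:
5/88: ceiling(88/5) = 18, use 1/18
1/792: ceiling(792/1) = 792, use 1/792
Result: 5/88 = 1/18 + 1/792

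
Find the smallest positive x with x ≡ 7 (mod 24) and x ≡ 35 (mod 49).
1015

Using Chinese Remainder Theorem:
M = 24 × 49 = 1176
M1 = 49, M2 = 24
y1 = 49^(-1) mod 24 = 1
y2 = 24^(-1) mod 49 = 47
x = (7×49×1 + 35×24×47) mod 1176 = 1015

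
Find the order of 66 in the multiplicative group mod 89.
88

89 is prime, so ord(66) divides φ(89) = 88.
Divisors of 88: 1, 2, 4, 8, 11, 22, 44, 88.
Repeated squaring: 66^1 ≡ 66, 66^2 ≡ 84, 66^4 ≡ 25, 66^8 ≡ 2, 66^16 ≡ 4, 66^32 ≡ 16, 66^64 ≡ 78 (mod 89).
Test 66^d mod 89 for each divisor d in increasing order:
66^1 ≡ 66
66^2 ≡ 84
66^4 ≡ 25
66^8 ≡ 2
66^11 = 66^8·66^2·66^1 ≡ 52
66^22 = 66^16·66^4·66^2 ≡ 34
66^44 = 66^32·66^8·66^4 ≡ 88
66^88 = 66^64·66^16·66^8 ≡ 1  ← first divisor giving 1
The order is 88.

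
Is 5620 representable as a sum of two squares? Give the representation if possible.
12² + 74² (a=12, b=74)

Factorization: 5620 = 2^2 × 5 × 281
By Fermat: n is sum of two squares iff every prime p ≡ 3 (mod 4) appears to even power.
All primes ≡ 3 (mod 4) appear to even power.
Search a = 0, 1, 2, … for 5620 - a² a perfect square: first hit at a = 12: 5620 - 144 = 5476 = 74².
5620 = 12² + 74² = 144 + 5476 ✓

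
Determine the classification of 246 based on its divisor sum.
abundant

Proper divisors of 246: sum = 1 + 2 + 3 + 6 + 41 + 82 + 123 = 258
Since 258 > 246, 246 is abundant.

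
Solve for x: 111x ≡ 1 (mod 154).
111

gcd(111, 154) = 1, so the inverse exists.
Extended Euclidean algorithm on (154, 111):
154 = 1 × 111 + 43  ⟹  43 = (1)·154 + (-1)·111
111 = 2 × 43 + 25  ⟹  25 = (-2)·154 + (3)·111
43 = 1 × 25 + 18  ⟹  18 = (3)·154 + (-4)·111
25 = 1 × 18 + 7  ⟹  7 = (-5)·154 + (7)·111
18 = 2 × 7 + 4  ⟹  4 = (13)·154 + (-18)·111
7 = 1 × 4 + 3  ⟹  3 = (-18)·154 + (25)·111
4 = 1 × 3 + 1  ⟹  1 = (31)·154 + (-43)·111
So (-43)·111 ≡ 1 (mod 154), i.e. 111^(-1) ≡ -43 ≡ 111 (mod 154).
Check: 111 × 111 = 12321 ≡ 1 (mod 154)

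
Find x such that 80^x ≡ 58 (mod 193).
53

Baby-step giant-step with step n = ⌈√193⌉ = 14.
Baby steps 80^j mod 193 (j:value) for j=0..13: 0:1, 1:80, 2:31, 3:164, 4:189, 5:66, 6:69, 7:116, 8:16, 9:122, 10:110, 11:115, 12:129, 13:91.
Giant-step multiplier: 80^(-14) ≡ 80^(192-14) = 80^178 ≡ 25 (mod 193).
Giant steps γ_i = 58·25^i mod 193: γ_0=58, γ_1=99, γ_2=159, γ_3=115 (in table at j=11).
x = i·n + j = 3·14 + 11 = 53.
Check: 80^53 ≡ 58 (mod 193).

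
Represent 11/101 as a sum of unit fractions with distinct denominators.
1/10 + 1/113 + 1/16305 + 1/372177930

Greedy algorithm:
11/101: ceiling(101/11) = 10, use 1/10
9/1010: ceiling(1010/9) = 113, use 1/113
7/114130: ceiling(114130/7) = 16305, use 1/16305
1/372177930: ceiling(372177930/1) = 372177930, use 1/372177930
Result: 11/101 = 1/10 + 1/113 + 1/16305 + 1/372177930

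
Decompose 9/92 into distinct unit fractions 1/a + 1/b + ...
1/11 + 1/145 + 1/48914 + 1/3588820180

Greedy algorithm:
9/92: ceiling(92/9) = 11, use 1/11
7/1012: ceiling(1012/7) = 145, use 1/145
3/146740: ceiling(146740/3) = 48914, use 1/48914
1/3588820180: ceiling(3588820180/1) = 3588820180, use 1/3588820180
Result: 9/92 = 1/11 + 1/145 + 1/48914 + 1/3588820180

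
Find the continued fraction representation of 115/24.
[4; 1, 3, 1, 4]

Euclidean algorithm steps:
115 = 4 × 24 + 19
24 = 1 × 19 + 5
19 = 3 × 5 + 4
5 = 1 × 4 + 1
4 = 4 × 1 + 0
Continued fraction: [4; 1, 3, 1, 4]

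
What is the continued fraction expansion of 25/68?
[0; 2, 1, 2, 1, 1, 3]

Euclidean algorithm steps:
25 = 0 × 68 + 25
68 = 2 × 25 + 18
25 = 1 × 18 + 7
18 = 2 × 7 + 4
7 = 1 × 4 + 3
4 = 1 × 3 + 1
3 = 3 × 1 + 0
Continued fraction: [0; 2, 1, 2, 1, 1, 3]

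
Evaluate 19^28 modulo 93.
76

Repeated squaring. Binary of 28 = 11100.
19^1 ≡ 19 (mod 93); 19^2 ≡ 82 (mod 93); 19^4 ≡ 28 (mod 93); 19^8 ≡ 40 (mod 93); 19^16 ≡ 19 (mod 93)
19^28 = 19^4 × 19^8 × 19^16 ≡ 76 (mod 93)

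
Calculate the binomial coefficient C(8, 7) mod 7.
1

Using Lucas' theorem:
Write n=8 and k=7 in base 7:
n in base 7: [1, 1]
k in base 7: [1, 0]
C(8,7) mod 7 = ∏ C(n_i, k_i) mod 7
Digit binomials (mod 7): C(1,1) = 1; C(1,0) = 1
Product: 1 × 1 = 1 ≡ 1 (mod 7)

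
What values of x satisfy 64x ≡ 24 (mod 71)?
x ≡ 27 (mod 71)

gcd(64, 71) = 1, which divides 24, so solutions exist.
Find 64^(-1) mod 71 by the extended Euclidean algorithm:
71 = 1 × 64 + 7  ⟹  7 = (1)·71 + (-1)·64
64 = 9 × 7 + 1  ⟹  1 = (-9)·71 + (10)·64
So (10)·64 ≡ 1 (mod 71), i.e. 64^(-1) ≡ 10 (mod 71).
x ≡ 10 × 24 = 240 ≡ 27 (mod 71).
Check: 64 × 27 = 1728 ≡ 24 (mod 71).
Unique solution: x ≡ 27 (mod 71)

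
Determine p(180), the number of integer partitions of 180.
684957390936

p(n) counts ways to write n as a sum of positive integers (order ignored).
Euler's pentagonal recurrence: p(k) = p(k-1) + p(k-2) - p(k-5) - p(k-7) + p(k-12) + p(k-15) - ... (offsets j(3j∓1)/2, signs ++--, p(0)=1, p(<0)=0).
DP table for k = 0..179: p(0)=1, p(1)=1, p(2)=2, p(3)=3, p(4)=5, p(5)=7, p(6)=11, p(7)=15, p(8)=22, p(9)=30, p(10)=42, p(11)=56, p(12)=77, p(13)=101, p(14)=135, p(15)=176, p(16)=231, p(17)=297, p(18)=385, p(19)=490, p(20)=627, p(21)=792, p(22)=1002, p(23)=1255, p(24)=1575, p(25)=1958, p(26)=2436, p(27)=3010, p(28)=3718, p(29)=4565, p(30)=5604, p(31)=6842, p(32)=8349, p(33)=10143, p(34)=12310, p(35)=14883, p(36)=17977, p(37)=21637, p(38)=26015, p(39)=31185, p(40)=37338, p(41)=44583, p(42)=53174, p(43)=63261, p(44)=75175, p(45)=89134, p(46)=105558, p(47)=124754, p(48)=147273, p(49)=173525, p(50)=204226, p(51)=239943, p(52)=281589, p(53)=329931, p(54)=386155, p(55)=451276, p(56)=526823, p(57)=614154, p(58)=715220, p(59)=831820, p(60)=966467, p(61)=1121505, p(62)=1300156, p(63)=1505499, p(64)=1741630, p(65)=2012558, p(66)=2323520, p(67)=2679689, p(68)=3087735, p(69)=3554345, p(70)=4087968, p(71)=4697205, p(72)=5392783, p(73)=6185689, p(74)=7089500, p(75)=8118264, p(76)=9289091, p(77)=10619863, p(78)=12132164, p(79)=13848650, p(80)=15796476, p(81)=18004327, p(82)=20506255, p(83)=23338469, p(84)=26543660, p(85)=30167357, p(86)=34262962, p(87)=38887673, p(88)=44108109, p(89)=49995925, p(90)=56634173, p(91)=64112359, p(92)=72533807, p(93)=82010177, p(94)=92669720, p(95)=104651419, p(96)=118114304, p(97)=133230930, p(98)=150198136, p(99)=169229875, p(100)=190569292, p(101)=214481126, p(102)=241265379, p(103)=271248950, p(104)=304801365, p(105)=342325709, p(106)=384276336, p(107)=431149389, p(108)=483502844, p(109)=541946240, p(110)=607163746, p(111)=679903203, p(112)=761002156, p(113)=851376628, p(114)=952050665, p(115)=1064144451, p(116)=1188908248, p(117)=1327710076, p(118)=1482074143, p(119)=1653668665, p(120)=1844349560, p(121)=2056148051, p(122)=2291320912, p(123)=2552338241, p(124)=2841940500, p(125)=3163127352, p(126)=3519222692, p(127)=3913864295, p(128)=4351078600, p(129)=4835271870, p(130)=5371315400, p(131)=5964539504, p(132)=6620830889, p(133)=7346629512, p(134)=8149040695, p(135)=9035836076, p(136)=10015581680, p(137)=11097645016, p(138)=12292341831, p(139)=13610949895, p(140)=15065878135, p(141)=16670689208, p(142)=18440293320, p(143)=20390982757, p(144)=22540654445, p(145)=24908858009, p(146)=27517052599, p(147)=30388671978, p(148)=33549419497, p(149)=37027355200, p(150)=40853235313, p(151)=45060624582, p(152)=49686288421, p(153)=54770336324, p(154)=60356673280, p(155)=66493182097, p(156)=73232243759, p(157)=80630964769, p(158)=88751778802, p(159)=97662728555, p(160)=107438159466, p(161)=118159068427, p(162)=129913904637, p(163)=142798995930, p(164)=156919475295, p(165)=172389800255, p(166)=189334822579, p(167)=207890420102, p(168)=228204732751, p(169)=250438925115, p(170)=274768617130, p(171)=301384802048, p(172)=330495499613, p(173)=362326859895, p(174)=397125074750, p(175)=435157697830, p(176)=476715857290, p(177)=522115831195, p(178)=571701605655, p(179)=625846753120.
Final step: p(180) = p(179) + p(178) - p(175) - p(173) + p(168) + p(165) - p(158) - p(154) + p(145) + p(140) - p(129) - p(123) + p(110) + p(103) - p(88) - p(80) + p(63) + p(54) - p(35) - p(25) + p(4)
= 625846753120 + 571701605655 - 435157697830 - 362326859895 + 228204732751 + 172389800255 - 88751778802 - 60356673280 + 24908858009 + 15065878135 - 4835271870 - 2552338241 + 607163746 + 271248950 - 44108109 - 15796476 + 1505499 + 386155 - 14883 - 1958 + 5
= 684957390936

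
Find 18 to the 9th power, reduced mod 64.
0

Repeated squaring. Binary of 9 = 1001.
18^1 ≡ 18 (mod 64); 18^2 ≡ 4 (mod 64); 18^4 ≡ 16 (mod 64); 18^8 ≡ 0 (mod 64)
18^9 = 18^1 × 18^8 ≡ 0 (mod 64)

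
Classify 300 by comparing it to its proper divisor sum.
abundant

Proper divisors of 300: sum = 1 + 2 + 3 + 4 + 5 + 6 + 10 + 12 + ... + 60 + 75 + 100 + 150 (17 divisors) = 568
Since 568 > 300, 300 is abundant.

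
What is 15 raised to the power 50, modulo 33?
12

Repeated squaring. Binary of 50 = 110010.
15^1 ≡ 15 (mod 33); 15^2 ≡ 27 (mod 33); 15^4 ≡ 3 (mod 33); 15^8 ≡ 9 (mod 33); 15^16 ≡ 15 (mod 33); 15^32 ≡ 27 (mod 33)
15^50 = 15^2 × 15^16 × 15^32 ≡ 12 (mod 33)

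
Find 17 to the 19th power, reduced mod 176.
145

Repeated squaring. Binary of 19 = 10011.
17^1 ≡ 17 (mod 176); 17^2 ≡ 113 (mod 176); 17^4 ≡ 97 (mod 176); 17^8 ≡ 81 (mod 176); 17^16 ≡ 49 (mod 176)
17^19 = 17^1 × 17^2 × 17^16 ≡ 145 (mod 176)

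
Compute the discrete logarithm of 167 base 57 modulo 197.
107

Baby-step giant-step with step n = ⌈√197⌉ = 15.
Baby steps 57^j mod 197 (j:value) for j=0..14: 0:1, 1:57, 2:97, 3:13, 4:150, 5:79, 6:169, 7:177, 8:42, 9:30, 10:134, 11:152, 12:193, 13:166, 14:6.
Giant-step multiplier: 57^(-15) ≡ 57^(196-15) = 57^181 ≡ 125 (mod 197).
Giant steps γ_i = 167·125^i mod 197: γ_0=167, γ_1=190, γ_2=110, γ_3=157, γ_4=122, γ_5=81, γ_6=78, γ_7=97 (in table at j=2).
x = i·n + j = 7·15 + 2 = 107.
Check: 57^107 ≡ 167 (mod 197).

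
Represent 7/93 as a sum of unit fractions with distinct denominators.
1/14 + 1/261 + 1/113274

Greedy algorithm:
7/93: ceiling(93/7) = 14, use 1/14
5/1302: ceiling(1302/5) = 261, use 1/261
1/113274: ceiling(113274/1) = 113274, use 1/113274
Result: 7/93 = 1/14 + 1/261 + 1/113274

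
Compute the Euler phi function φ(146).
72

146 = 2 × 73
φ(n) = n × ∏(1 - 1/p) for each prime p dividing n
φ(146) = 146 × (1 - 1/2) × (1 - 1/73) = 72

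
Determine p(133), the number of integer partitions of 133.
7346629512

p(n) counts ways to write n as a sum of positive integers (order ignored).
Euler's pentagonal recurrence: p(k) = p(k-1) + p(k-2) - p(k-5) - p(k-7) + p(k-12) + p(k-15) - ... (offsets j(3j∓1)/2, signs ++--, p(0)=1, p(<0)=0).
DP table for k = 0..132: p(0)=1, p(1)=1, p(2)=2, p(3)=3, p(4)=5, p(5)=7, p(6)=11, p(7)=15, p(8)=22, p(9)=30, p(10)=42, p(11)=56, p(12)=77, p(13)=101, p(14)=135, p(15)=176, p(16)=231, p(17)=297, p(18)=385, p(19)=490, p(20)=627, p(21)=792, p(22)=1002, p(23)=1255, p(24)=1575, p(25)=1958, p(26)=2436, p(27)=3010, p(28)=3718, p(29)=4565, p(30)=5604, p(31)=6842, p(32)=8349, p(33)=10143, p(34)=12310, p(35)=14883, p(36)=17977, p(37)=21637, p(38)=26015, p(39)=31185, p(40)=37338, p(41)=44583, p(42)=53174, p(43)=63261, p(44)=75175, p(45)=89134, p(46)=105558, p(47)=124754, p(48)=147273, p(49)=173525, p(50)=204226, p(51)=239943, p(52)=281589, p(53)=329931, p(54)=386155, p(55)=451276, p(56)=526823, p(57)=614154, p(58)=715220, p(59)=831820, p(60)=966467, p(61)=1121505, p(62)=1300156, p(63)=1505499, p(64)=1741630, p(65)=2012558, p(66)=2323520, p(67)=2679689, p(68)=3087735, p(69)=3554345, p(70)=4087968, p(71)=4697205, p(72)=5392783, p(73)=6185689, p(74)=7089500, p(75)=8118264, p(76)=9289091, p(77)=10619863, p(78)=12132164, p(79)=13848650, p(80)=15796476, p(81)=18004327, p(82)=20506255, p(83)=23338469, p(84)=26543660, p(85)=30167357, p(86)=34262962, p(87)=38887673, p(88)=44108109, p(89)=49995925, p(90)=56634173, p(91)=64112359, p(92)=72533807, p(93)=82010177, p(94)=92669720, p(95)=104651419, p(96)=118114304, p(97)=133230930, p(98)=150198136, p(99)=169229875, p(100)=190569292, p(101)=214481126, p(102)=241265379, p(103)=271248950, p(104)=304801365, p(105)=342325709, p(106)=384276336, p(107)=431149389, p(108)=483502844, p(109)=541946240, p(110)=607163746, p(111)=679903203, p(112)=761002156, p(113)=851376628, p(114)=952050665, p(115)=1064144451, p(116)=1188908248, p(117)=1327710076, p(118)=1482074143, p(119)=1653668665, p(120)=1844349560, p(121)=2056148051, p(122)=2291320912, p(123)=2552338241, p(124)=2841940500, p(125)=3163127352, p(126)=3519222692, p(127)=3913864295, p(128)=4351078600, p(129)=4835271870, p(130)=5371315400, p(131)=5964539504, p(132)=6620830889.
Final step: p(133) = p(132) + p(131) - p(128) - p(126) + p(121) + p(118) - p(111) - p(107) + p(98) + p(93) - p(82) - p(76) + p(63) + p(56) - p(41) - p(33) + p(16) + p(7)
= 6620830889 + 5964539504 - 4351078600 - 3519222692 + 2056148051 + 1482074143 - 679903203 - 431149389 + 150198136 + 82010177 - 20506255 - 9289091 + 1505499 + 526823 - 44583 - 10143 + 231 + 15
= 7346629512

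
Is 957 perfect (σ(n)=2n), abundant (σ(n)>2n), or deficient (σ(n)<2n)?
deficient

Proper divisors of 957: sum = 1 + 3 + 11 + 29 + 33 + 87 + 319 = 483
Since 483 < 957, 957 is deficient.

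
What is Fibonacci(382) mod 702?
647

Matrix identity: Q^n = [[F_(n+1), F_n], [F_n, F_(n-1)]] with Q = [[1,1],[1,0]].
n = 382 = 101111110₂. Square-and-multiply, entries mod 702:
Q^1 = [[1,1],[1,0]]
Q^2 = (Q^1)² = [[2,1],[1,1]]
Q^5 = (Q^2)²·Q = [[8,5],[5,3]]
Q^11 = (Q^5)²·Q = [[144,89],[89,55]]
Q^23 = (Q^11)²·Q = [[36,577],[577,161]]
Q^47 = (Q^23)²·Q = [[18,73],[73,647]]
Q^95 = (Q^47)²·Q = [[144,37],[37,107]]
Q^191 = (Q^95)²·Q = [[504,343],[343,161]]
Q^382 = (Q^191)² = [[307,647],[647,362]]
F_382 mod 702 = Q^382[0][1] = 647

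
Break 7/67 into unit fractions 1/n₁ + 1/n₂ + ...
1/10 + 1/224 + 1/75040

Greedy algorithm:
7/67: ceiling(67/7) = 10, use 1/10
3/670: ceiling(670/3) = 224, use 1/224
1/75040: ceiling(75040/1) = 75040, use 1/75040
Result: 7/67 = 1/10 + 1/224 + 1/75040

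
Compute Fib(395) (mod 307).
306

Matrix identity: Q^n = [[F_(n+1), F_n], [F_n, F_(n-1)]] with Q = [[1,1],[1,0]].
n = 395 = 110001011₂. Square-and-multiply, entries mod 307:
Q^1 = [[1,1],[1,0]]
Q^3 = (Q^1)²·Q = [[3,2],[2,1]]
Q^6 = (Q^3)² = [[13,8],[8,5]]
Q^12 = (Q^6)² = [[233,144],[144,89]]
Q^24 = (Q^12)² = [[117,11],[11,106]]
Q^49 = (Q^24)²·Q = [[299,302],[302,304]]
Q^98 = (Q^49)² = [[89,55],[55,34]]
Q^197 = (Q^98)²·Q = [[212,201],[201,11]]
Q^395 = (Q^197)²·Q = [[0,306],[306,1]]
F_395 mod 307 = Q^395[0][1] = 306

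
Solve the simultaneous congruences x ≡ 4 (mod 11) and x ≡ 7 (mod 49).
301

Using Chinese Remainder Theorem:
M = 11 × 49 = 539
M1 = 49, M2 = 11
y1 = 49^(-1) mod 11 = 9
y2 = 11^(-1) mod 49 = 9
x = (4×49×9 + 7×11×9) mod 539 = 301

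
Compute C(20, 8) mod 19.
0

Using Lucas' theorem:
Write n=20 and k=8 in base 19:
n in base 19: [1, 1]
k in base 19: [0, 8]
C(20,8) mod 19 = ∏ C(n_i, k_i) mod 19
Digit binomials (mod 19): C(1,0) = 1; C(1,8) = 0 (k_i > n_i)
Product: 1 × 0 = 0 ≡ 0 (mod 19)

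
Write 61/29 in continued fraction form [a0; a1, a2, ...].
[2; 9, 1, 2]

Euclidean algorithm steps:
61 = 2 × 29 + 3
29 = 9 × 3 + 2
3 = 1 × 2 + 1
2 = 2 × 1 + 0
Continued fraction: [2; 9, 1, 2]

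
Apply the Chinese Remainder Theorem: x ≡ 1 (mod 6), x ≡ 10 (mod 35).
115

Using Chinese Remainder Theorem:
M = 6 × 35 = 210
M1 = 35, M2 = 6
y1 = 35^(-1) mod 6 = 5
y2 = 6^(-1) mod 35 = 6
x = (1×35×5 + 10×6×6) mod 210 = 115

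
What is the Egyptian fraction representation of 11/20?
1/2 + 1/20

Greedy algorithm:
11/20: ceiling(20/11) = 2, use 1/2
1/20: ceiling(20/1) = 20, use 1/20
Result: 11/20 = 1/2 + 1/20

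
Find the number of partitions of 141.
16670689208

p(n) counts ways to write n as a sum of positive integers (order ignored).
Euler's pentagonal recurrence: p(k) = p(k-1) + p(k-2) - p(k-5) - p(k-7) + p(k-12) + p(k-15) - ... (offsets j(3j∓1)/2, signs ++--, p(0)=1, p(<0)=0).
DP table for k = 0..140: p(0)=1, p(1)=1, p(2)=2, p(3)=3, p(4)=5, p(5)=7, p(6)=11, p(7)=15, p(8)=22, p(9)=30, p(10)=42, p(11)=56, p(12)=77, p(13)=101, p(14)=135, p(15)=176, p(16)=231, p(17)=297, p(18)=385, p(19)=490, p(20)=627, p(21)=792, p(22)=1002, p(23)=1255, p(24)=1575, p(25)=1958, p(26)=2436, p(27)=3010, p(28)=3718, p(29)=4565, p(30)=5604, p(31)=6842, p(32)=8349, p(33)=10143, p(34)=12310, p(35)=14883, p(36)=17977, p(37)=21637, p(38)=26015, p(39)=31185, p(40)=37338, p(41)=44583, p(42)=53174, p(43)=63261, p(44)=75175, p(45)=89134, p(46)=105558, p(47)=124754, p(48)=147273, p(49)=173525, p(50)=204226, p(51)=239943, p(52)=281589, p(53)=329931, p(54)=386155, p(55)=451276, p(56)=526823, p(57)=614154, p(58)=715220, p(59)=831820, p(60)=966467, p(61)=1121505, p(62)=1300156, p(63)=1505499, p(64)=1741630, p(65)=2012558, p(66)=2323520, p(67)=2679689, p(68)=3087735, p(69)=3554345, p(70)=4087968, p(71)=4697205, p(72)=5392783, p(73)=6185689, p(74)=7089500, p(75)=8118264, p(76)=9289091, p(77)=10619863, p(78)=12132164, p(79)=13848650, p(80)=15796476, p(81)=18004327, p(82)=20506255, p(83)=23338469, p(84)=26543660, p(85)=30167357, p(86)=34262962, p(87)=38887673, p(88)=44108109, p(89)=49995925, p(90)=56634173, p(91)=64112359, p(92)=72533807, p(93)=82010177, p(94)=92669720, p(95)=104651419, p(96)=118114304, p(97)=133230930, p(98)=150198136, p(99)=169229875, p(100)=190569292, p(101)=214481126, p(102)=241265379, p(103)=271248950, p(104)=304801365, p(105)=342325709, p(106)=384276336, p(107)=431149389, p(108)=483502844, p(109)=541946240, p(110)=607163746, p(111)=679903203, p(112)=761002156, p(113)=851376628, p(114)=952050665, p(115)=1064144451, p(116)=1188908248, p(117)=1327710076, p(118)=1482074143, p(119)=1653668665, p(120)=1844349560, p(121)=2056148051, p(122)=2291320912, p(123)=2552338241, p(124)=2841940500, p(125)=3163127352, p(126)=3519222692, p(127)=3913864295, p(128)=4351078600, p(129)=4835271870, p(130)=5371315400, p(131)=5964539504, p(132)=6620830889, p(133)=7346629512, p(134)=8149040695, p(135)=9035836076, p(136)=10015581680, p(137)=11097645016, p(138)=12292341831, p(139)=13610949895, p(140)=15065878135.
Final step: p(141) = p(140) + p(139) - p(136) - p(134) + p(129) + p(126) - p(119) - p(115) + p(106) + p(101) - p(90) - p(84) + p(71) + p(64) - p(49) - p(41) + p(24) + p(15)
= 15065878135 + 13610949895 - 10015581680 - 8149040695 + 4835271870 + 3519222692 - 1653668665 - 1064144451 + 384276336 + 214481126 - 56634173 - 26543660 + 4697205 + 1741630 - 173525 - 44583 + 1575 + 176
= 16670689208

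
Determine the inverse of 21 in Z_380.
181

gcd(21, 380) = 1, so the inverse exists.
Extended Euclidean algorithm on (380, 21):
380 = 18 × 21 + 2  ⟹  2 = (1)·380 + (-18)·21
21 = 10 × 2 + 1  ⟹  1 = (-10)·380 + (181)·21
So (181)·21 ≡ 1 (mod 380), i.e. 21^(-1) ≡ 181 (mod 380).
Check: 21 × 181 = 3801 ≡ 1 (mod 380)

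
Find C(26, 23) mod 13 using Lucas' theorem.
0

Using Lucas' theorem:
Write n=26 and k=23 in base 13:
n in base 13: [2, 0]
k in base 13: [1, 10]
C(26,23) mod 13 = ∏ C(n_i, k_i) mod 13
Digit binomials (mod 13): C(2,1) = 2; C(0,10) = 0 (k_i > n_i)
Product: 2 × 0 = 0 ≡ 0 (mod 13)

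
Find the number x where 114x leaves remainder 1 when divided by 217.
158

gcd(114, 217) = 1, so the inverse exists.
Extended Euclidean algorithm on (217, 114):
217 = 1 × 114 + 103  ⟹  103 = (1)·217 + (-1)·114
114 = 1 × 103 + 11  ⟹  11 = (-1)·217 + (2)·114
103 = 9 × 11 + 4  ⟹  4 = (10)·217 + (-19)·114
11 = 2 × 4 + 3  ⟹  3 = (-21)·217 + (40)·114
4 = 1 × 3 + 1  ⟹  1 = (31)·217 + (-59)·114
So (-59)·114 ≡ 1 (mod 217), i.e. 114^(-1) ≡ -59 ≡ 158 (mod 217).
Check: 114 × 158 = 18012 ≡ 1 (mod 217)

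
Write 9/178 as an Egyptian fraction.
1/20 + 1/1780

Greedy algorithm:
9/178: ceiling(178/9) = 20, use 1/20
1/1780: ceiling(1780/1) = 1780, use 1/1780
Result: 9/178 = 1/20 + 1/1780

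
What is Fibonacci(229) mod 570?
119

Matrix identity: Q^n = [[F_(n+1), F_n], [F_n, F_(n-1)]] with Q = [[1,1],[1,0]].
n = 229 = 11100101₂. Square-and-multiply, entries mod 570:
Q^1 = [[1,1],[1,0]]
Q^3 = (Q^1)²·Q = [[3,2],[2,1]]
Q^7 = (Q^3)²·Q = [[21,13],[13,8]]
Q^14 = (Q^7)² = [[40,377],[377,233]]
Q^28 = (Q^14)² = [[89,321],[321,338]]
Q^57 = (Q^28)²·Q = [[79,382],[382,267]]
Q^114 = (Q^57)² = [[545,502],[502,43]]
Q^229 = (Q^114)²·Q = [[35,119],[119,486]]
F_229 mod 570 = Q^229[0][1] = 119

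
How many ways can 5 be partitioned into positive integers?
7

p(n) counts ways to write n as a sum of positive integers (order ignored).
Examples: 5; 4 + 1; 3 + 2; 3 + 1 + 1; 2 + 2 + 1; ... (7 total)
p(5) = 7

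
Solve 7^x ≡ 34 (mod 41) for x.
21

Baby-step giant-step with step n = ⌈√41⌉ = 7.
Baby steps 7^j mod 41 (j:value) for j=0..6: 0:1, 1:7, 2:8, 3:15, 4:23, 5:38, 6:20.
Giant-step multiplier: 7^(-7) ≡ 7^(40-7) = 7^33 ≡ 29 (mod 41).
Giant steps γ_i = 34·29^i mod 41: γ_0=34, γ_1=2, γ_2=17, γ_3=1 (in table at j=0).
x = i·n + j = 3·7 + 0 = 21.
Check: 7^21 ≡ 34 (mod 41).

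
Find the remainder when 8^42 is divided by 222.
184

Repeated squaring. Binary of 42 = 101010.
8^1 ≡ 8 (mod 222); 8^2 ≡ 64 (mod 222); 8^4 ≡ 100 (mod 222); 8^8 ≡ 10 (mod 222); 8^16 ≡ 100 (mod 222); 8^32 ≡ 10 (mod 222)
8^42 = 8^2 × 8^8 × 8^32 ≡ 184 (mod 222)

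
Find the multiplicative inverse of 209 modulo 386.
181

gcd(209, 386) = 1, so the inverse exists.
Extended Euclidean algorithm on (386, 209):
386 = 1 × 209 + 177  ⟹  177 = (1)·386 + (-1)·209
209 = 1 × 177 + 32  ⟹  32 = (-1)·386 + (2)·209
177 = 5 × 32 + 17  ⟹  17 = (6)·386 + (-11)·209
32 = 1 × 17 + 15  ⟹  15 = (-7)·386 + (13)·209
17 = 1 × 15 + 2  ⟹  2 = (13)·386 + (-24)·209
15 = 7 × 2 + 1  ⟹  1 = (-98)·386 + (181)·209
So (181)·209 ≡ 1 (mod 386), i.e. 209^(-1) ≡ 181 (mod 386).
Check: 209 × 181 = 37829 ≡ 1 (mod 386)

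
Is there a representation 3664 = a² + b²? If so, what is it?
8² + 60² (a=8, b=60)

Factorization: 3664 = 2^4 × 229
By Fermat: n is sum of two squares iff every prime p ≡ 3 (mod 4) appears to even power.
All primes ≡ 3 (mod 4) appear to even power.
Search a = 0, 1, 2, … for 3664 - a² a perfect square: first hit at a = 8: 3664 - 64 = 3600 = 60².
3664 = 8² + 60² = 64 + 3600 ✓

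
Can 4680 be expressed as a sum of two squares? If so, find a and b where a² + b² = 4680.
18² + 66² (a=18, b=66)

Factorization: 4680 = 2^3 × 3^2 × 5 × 13
By Fermat: n is sum of two squares iff every prime p ≡ 3 (mod 4) appears to even power.
All primes ≡ 3 (mod 4) appear to even power.
Search a = 0, 1, 2, … for 4680 - a² a perfect square: first hit at a = 18: 4680 - 324 = 4356 = 66².
4680 = 18² + 66² = 324 + 4356 ✓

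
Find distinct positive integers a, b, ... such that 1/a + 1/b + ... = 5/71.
1/15 + 1/267 + 1/94785

Greedy algorithm:
5/71: ceiling(71/5) = 15, use 1/15
4/1065: ceiling(1065/4) = 267, use 1/267
1/94785: ceiling(94785/1) = 94785, use 1/94785
Result: 5/71 = 1/15 + 1/267 + 1/94785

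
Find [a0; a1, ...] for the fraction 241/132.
[1; 1, 4, 1, 2, 1, 5]

Euclidean algorithm steps:
241 = 1 × 132 + 109
132 = 1 × 109 + 23
109 = 4 × 23 + 17
23 = 1 × 17 + 6
17 = 2 × 6 + 5
6 = 1 × 5 + 1
5 = 5 × 1 + 0
Continued fraction: [1; 1, 4, 1, 2, 1, 5]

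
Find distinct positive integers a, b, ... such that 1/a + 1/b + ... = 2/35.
1/18 + 1/630

Greedy algorithm:
2/35: ceiling(35/2) = 18, use 1/18
1/630: ceiling(630/1) = 630, use 1/630
Result: 2/35 = 1/18 + 1/630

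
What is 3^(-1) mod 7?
5

gcd(3, 7) = 1, so the inverse exists.
Extended Euclidean algorithm on (7, 3):
7 = 2 × 3 + 1  ⟹  1 = (1)·7 + (-2)·3
So (-2)·3 ≡ 1 (mod 7), i.e. 3^(-1) ≡ -2 ≡ 5 (mod 7).
Check: 3 × 5 = 15 ≡ 1 (mod 7)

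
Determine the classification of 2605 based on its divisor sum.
deficient

Proper divisors of 2605: sum = 1 + 5 + 521 = 527
Since 527 < 2605, 2605 is deficient.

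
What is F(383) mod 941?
902

Matrix identity: Q^n = [[F_(n+1), F_n], [F_n, F_(n-1)]] with Q = [[1,1],[1,0]].
n = 383 = 101111111₂. Square-and-multiply, entries mod 941:
Q^1 = [[1,1],[1,0]]
Q^2 = (Q^1)² = [[2,1],[1,1]]
Q^5 = (Q^2)²·Q = [[8,5],[5,3]]
Q^11 = (Q^5)²·Q = [[144,89],[89,55]]
Q^23 = (Q^11)²·Q = [[259,427],[427,773]]
Q^47 = (Q^23)²·Q = [[321,45],[45,276]]
Q^95 = (Q^47)²·Q = [[191,615],[615,517]]
Q^191 = (Q^95)²·Q = [[403,666],[666,678]]
Q^383 = (Q^191)²·Q = [[42,902],[902,81]]
F_383 mod 941 = Q^383[0][1] = 902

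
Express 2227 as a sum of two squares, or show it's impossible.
Not possible

Factorization: 2227 = 17 × 131
By Fermat: n is sum of two squares iff every prime p ≡ 3 (mod 4) appears to even power.
Prime(s) ≡ 3 (mod 4) with odd exponent: [(131, 1)]
Therefore 2227 cannot be expressed as a² + b².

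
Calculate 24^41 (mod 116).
52

Repeated squaring. Binary of 41 = 101001.
24^1 ≡ 24 (mod 116); 24^2 ≡ 112 (mod 116); 24^4 ≡ 16 (mod 116); 24^8 ≡ 24 (mod 116); 24^16 ≡ 112 (mod 116); 24^32 ≡ 16 (mod 116)
24^41 = 24^1 × 24^8 × 24^32 ≡ 52 (mod 116)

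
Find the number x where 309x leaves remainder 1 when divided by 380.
289

gcd(309, 380) = 1, so the inverse exists.
Extended Euclidean algorithm on (380, 309):
380 = 1 × 309 + 71  ⟹  71 = (1)·380 + (-1)·309
309 = 4 × 71 + 25  ⟹  25 = (-4)·380 + (5)·309
71 = 2 × 25 + 21  ⟹  21 = (9)·380 + (-11)·309
25 = 1 × 21 + 4  ⟹  4 = (-13)·380 + (16)·309
21 = 5 × 4 + 1  ⟹  1 = (74)·380 + (-91)·309
So (-91)·309 ≡ 1 (mod 380), i.e. 309^(-1) ≡ -91 ≡ 289 (mod 380).
Check: 309 × 289 = 89301 ≡ 1 (mod 380)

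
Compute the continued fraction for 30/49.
[0; 1, 1, 1, 1, 2, 1, 2]

Euclidean algorithm steps:
30 = 0 × 49 + 30
49 = 1 × 30 + 19
30 = 1 × 19 + 11
19 = 1 × 11 + 8
11 = 1 × 8 + 3
8 = 2 × 3 + 2
3 = 1 × 2 + 1
2 = 2 × 1 + 0
Continued fraction: [0; 1, 1, 1, 1, 2, 1, 2]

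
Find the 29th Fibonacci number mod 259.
114

Matrix identity: Q^n = [[F_(n+1), F_n], [F_n, F_(n-1)]] with Q = [[1,1],[1,0]].
n = 29 = 11101₂. Square-and-multiply, entries mod 259:
Q^1 = [[1,1],[1,0]]
Q^3 = (Q^1)²·Q = [[3,2],[2,1]]
Q^7 = (Q^3)²·Q = [[21,13],[13,8]]
Q^14 = (Q^7)² = [[92,118],[118,233]]
Q^29 = (Q^14)²·Q = [[132,114],[114,18]]
F_29 mod 259 = Q^29[0][1] = 114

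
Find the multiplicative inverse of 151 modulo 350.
51

gcd(151, 350) = 1, so the inverse exists.
Extended Euclidean algorithm on (350, 151):
350 = 2 × 151 + 48  ⟹  48 = (1)·350 + (-2)·151
151 = 3 × 48 + 7  ⟹  7 = (-3)·350 + (7)·151
48 = 6 × 7 + 6  ⟹  6 = (19)·350 + (-44)·151
7 = 1 × 6 + 1  ⟹  1 = (-22)·350 + (51)·151
So (51)·151 ≡ 1 (mod 350), i.e. 151^(-1) ≡ 51 (mod 350).
Check: 151 × 51 = 7701 ≡ 1 (mod 350)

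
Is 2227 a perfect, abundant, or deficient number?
deficient

Proper divisors of 2227: sum = 1 + 17 + 131 = 149
Since 149 < 2227, 2227 is deficient.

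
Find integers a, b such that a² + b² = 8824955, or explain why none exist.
Not possible

Factorization: 8824955 = 5 × 17 × 47^3
By Fermat: n is sum of two squares iff every prime p ≡ 3 (mod 4) appears to even power.
Prime(s) ≡ 3 (mod 4) with odd exponent: [(47, 3)]
Therefore 8824955 cannot be expressed as a² + b².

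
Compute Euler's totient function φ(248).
120

248 = 2^3 × 31
φ(n) = n × ∏(1 - 1/p) for each prime p dividing n
φ(248) = 248 × (1 - 1/2) × (1 - 1/31) = 120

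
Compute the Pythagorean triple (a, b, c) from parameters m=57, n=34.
(2093, 3876, 4405)

Euclid's formula: a = m² - n², b = 2mn, c = m² + n²
m = 57, n = 34
a = 57² - 34² = 3249 - 1156 = 2093
b = 2 × 57 × 34 = 3876
c = 57² + 34² = 3249 + 1156 = 4405
Verification: 2093² + 3876² = 4380649 + 15023376 = 19404025 = 4405² ✓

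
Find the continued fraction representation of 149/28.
[5; 3, 9]

Euclidean algorithm steps:
149 = 5 × 28 + 9
28 = 3 × 9 + 1
9 = 9 × 1 + 0
Continued fraction: [5; 3, 9]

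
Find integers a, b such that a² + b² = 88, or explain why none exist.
Not possible

Factorization: 88 = 2^3 × 11
By Fermat: n is sum of two squares iff every prime p ≡ 3 (mod 4) appears to even power.
Prime(s) ≡ 3 (mod 4) with odd exponent: [(11, 1)]
Therefore 88 cannot be expressed as a² + b².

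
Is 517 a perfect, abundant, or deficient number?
deficient

Proper divisors of 517: sum = 1 + 11 + 47 = 59
Since 59 < 517, 517 is deficient.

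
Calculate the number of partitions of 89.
49995925

p(n) counts ways to write n as a sum of positive integers (order ignored).
Euler's pentagonal recurrence: p(k) = p(k-1) + p(k-2) - p(k-5) - p(k-7) + p(k-12) + p(k-15) - ... (offsets j(3j∓1)/2, signs ++--, p(0)=1, p(<0)=0).
DP table for k = 0..88: p(0)=1, p(1)=1, p(2)=2, p(3)=3, p(4)=5, p(5)=7, p(6)=11, p(7)=15, p(8)=22, p(9)=30, p(10)=42, p(11)=56, p(12)=77, p(13)=101, p(14)=135, p(15)=176, p(16)=231, p(17)=297, p(18)=385, p(19)=490, p(20)=627, p(21)=792, p(22)=1002, p(23)=1255, p(24)=1575, p(25)=1958, p(26)=2436, p(27)=3010, p(28)=3718, p(29)=4565, p(30)=5604, p(31)=6842, p(32)=8349, p(33)=10143, p(34)=12310, p(35)=14883, p(36)=17977, p(37)=21637, p(38)=26015, p(39)=31185, p(40)=37338, p(41)=44583, p(42)=53174, p(43)=63261, p(44)=75175, p(45)=89134, p(46)=105558, p(47)=124754, p(48)=147273, p(49)=173525, p(50)=204226, p(51)=239943, p(52)=281589, p(53)=329931, p(54)=386155, p(55)=451276, p(56)=526823, p(57)=614154, p(58)=715220, p(59)=831820, p(60)=966467, p(61)=1121505, p(62)=1300156, p(63)=1505499, p(64)=1741630, p(65)=2012558, p(66)=2323520, p(67)=2679689, p(68)=3087735, p(69)=3554345, p(70)=4087968, p(71)=4697205, p(72)=5392783, p(73)=6185689, p(74)=7089500, p(75)=8118264, p(76)=9289091, p(77)=10619863, p(78)=12132164, p(79)=13848650, p(80)=15796476, p(81)=18004327, p(82)=20506255, p(83)=23338469, p(84)=26543660, p(85)=30167357, p(86)=34262962, p(87)=38887673, p(88)=44108109.
Final step: p(89) = p(88) + p(87) - p(84) - p(82) + p(77) + p(74) - p(67) - p(63) + p(54) + p(49) - p(38) - p(32) + p(19) + p(12)
= 44108109 + 38887673 - 26543660 - 20506255 + 10619863 + 7089500 - 2679689 - 1505499 + 386155 + 173525 - 26015 - 8349 + 490 + 77
= 49995925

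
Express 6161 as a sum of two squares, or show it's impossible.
44² + 65² (a=44, b=65)

Factorization: 6161 = 61 × 101
By Fermat: n is sum of two squares iff every prime p ≡ 3 (mod 4) appears to even power.
All primes ≡ 3 (mod 4) appear to even power.
Search a = 0, 1, 2, … for 6161 - a² a perfect square: first hit at a = 44: 6161 - 1936 = 4225 = 65².
6161 = 44² + 65² = 1936 + 4225 ✓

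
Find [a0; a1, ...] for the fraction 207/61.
[3; 2, 1, 1, 5, 2]

Euclidean algorithm steps:
207 = 3 × 61 + 24
61 = 2 × 24 + 13
24 = 1 × 13 + 11
13 = 1 × 11 + 2
11 = 5 × 2 + 1
2 = 2 × 1 + 0
Continued fraction: [3; 2, 1, 1, 5, 2]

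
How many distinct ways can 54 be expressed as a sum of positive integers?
386155

p(n) counts ways to write n as a sum of positive integers (order ignored).
Euler's pentagonal recurrence: p(k) = p(k-1) + p(k-2) - p(k-5) - p(k-7) + p(k-12) + p(k-15) - ... (offsets j(3j∓1)/2, signs ++--, p(0)=1, p(<0)=0).
DP table for k = 0..53: p(0)=1, p(1)=1, p(2)=2, p(3)=3, p(4)=5, p(5)=7, p(6)=11, p(7)=15, p(8)=22, p(9)=30, p(10)=42, p(11)=56, p(12)=77, p(13)=101, p(14)=135, p(15)=176, p(16)=231, p(17)=297, p(18)=385, p(19)=490, p(20)=627, p(21)=792, p(22)=1002, p(23)=1255, p(24)=1575, p(25)=1958, p(26)=2436, p(27)=3010, p(28)=3718, p(29)=4565, p(30)=5604, p(31)=6842, p(32)=8349, p(33)=10143, p(34)=12310, p(35)=14883, p(36)=17977, p(37)=21637, p(38)=26015, p(39)=31185, p(40)=37338, p(41)=44583, p(42)=53174, p(43)=63261, p(44)=75175, p(45)=89134, p(46)=105558, p(47)=124754, p(48)=147273, p(49)=173525, p(50)=204226, p(51)=239943, p(52)=281589, p(53)=329931.
Final step: p(54) = p(53) + p(52) - p(49) - p(47) + p(42) + p(39) - p(32) - p(28) + p(19) + p(14) - p(3)
= 329931 + 281589 - 173525 - 124754 + 53174 + 31185 - 8349 - 3718 + 490 + 135 - 3
= 386155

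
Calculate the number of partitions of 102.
241265379

p(n) counts ways to write n as a sum of positive integers (order ignored).
Euler's pentagonal recurrence: p(k) = p(k-1) + p(k-2) - p(k-5) - p(k-7) + p(k-12) + p(k-15) - ... (offsets j(3j∓1)/2, signs ++--, p(0)=1, p(<0)=0).
DP table for k = 0..101: p(0)=1, p(1)=1, p(2)=2, p(3)=3, p(4)=5, p(5)=7, p(6)=11, p(7)=15, p(8)=22, p(9)=30, p(10)=42, p(11)=56, p(12)=77, p(13)=101, p(14)=135, p(15)=176, p(16)=231, p(17)=297, p(18)=385, p(19)=490, p(20)=627, p(21)=792, p(22)=1002, p(23)=1255, p(24)=1575, p(25)=1958, p(26)=2436, p(27)=3010, p(28)=3718, p(29)=4565, p(30)=5604, p(31)=6842, p(32)=8349, p(33)=10143, p(34)=12310, p(35)=14883, p(36)=17977, p(37)=21637, p(38)=26015, p(39)=31185, p(40)=37338, p(41)=44583, p(42)=53174, p(43)=63261, p(44)=75175, p(45)=89134, p(46)=105558, p(47)=124754, p(48)=147273, p(49)=173525, p(50)=204226, p(51)=239943, p(52)=281589, p(53)=329931, p(54)=386155, p(55)=451276, p(56)=526823, p(57)=614154, p(58)=715220, p(59)=831820, p(60)=966467, p(61)=1121505, p(62)=1300156, p(63)=1505499, p(64)=1741630, p(65)=2012558, p(66)=2323520, p(67)=2679689, p(68)=3087735, p(69)=3554345, p(70)=4087968, p(71)=4697205, p(72)=5392783, p(73)=6185689, p(74)=7089500, p(75)=8118264, p(76)=9289091, p(77)=10619863, p(78)=12132164, p(79)=13848650, p(80)=15796476, p(81)=18004327, p(82)=20506255, p(83)=23338469, p(84)=26543660, p(85)=30167357, p(86)=34262962, p(87)=38887673, p(88)=44108109, p(89)=49995925, p(90)=56634173, p(91)=64112359, p(92)=72533807, p(93)=82010177, p(94)=92669720, p(95)=104651419, p(96)=118114304, p(97)=133230930, p(98)=150198136, p(99)=169229875, p(100)=190569292, p(101)=214481126.
Final step: p(102) = p(101) + p(100) - p(97) - p(95) + p(90) + p(87) - p(80) - p(76) + p(67) + p(62) - p(51) - p(45) + p(32) + p(25) - p(10) - p(2)
= 214481126 + 190569292 - 133230930 - 104651419 + 56634173 + 38887673 - 15796476 - 9289091 + 2679689 + 1300156 - 239943 - 89134 + 8349 + 1958 - 42 - 2
= 241265379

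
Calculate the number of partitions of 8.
22

p(n) counts ways to write n as a sum of positive integers (order ignored).
Examples: 8; 7 + 1; 6 + 2; 6 + 1 + 1; 5 + 3; ... (22 total)
p(8) = 22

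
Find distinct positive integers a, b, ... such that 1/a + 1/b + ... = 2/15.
1/8 + 1/120

Greedy algorithm:
2/15: ceiling(15/2) = 8, use 1/8
1/120: ceiling(120/1) = 120, use 1/120
Result: 2/15 = 1/8 + 1/120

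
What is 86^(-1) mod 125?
16

gcd(86, 125) = 1, so the inverse exists.
Extended Euclidean algorithm on (125, 86):
125 = 1 × 86 + 39  ⟹  39 = (1)·125 + (-1)·86
86 = 2 × 39 + 8  ⟹  8 = (-2)·125 + (3)·86
39 = 4 × 8 + 7  ⟹  7 = (9)·125 + (-13)·86
8 = 1 × 7 + 1  ⟹  1 = (-11)·125 + (16)·86
So (16)·86 ≡ 1 (mod 125), i.e. 86^(-1) ≡ 16 (mod 125).
Check: 86 × 16 = 1376 ≡ 1 (mod 125)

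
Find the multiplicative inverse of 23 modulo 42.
11

gcd(23, 42) = 1, so the inverse exists.
Extended Euclidean algorithm on (42, 23):
42 = 1 × 23 + 19  ⟹  19 = (1)·42 + (-1)·23
23 = 1 × 19 + 4  ⟹  4 = (-1)·42 + (2)·23
19 = 4 × 4 + 3  ⟹  3 = (5)·42 + (-9)·23
4 = 1 × 3 + 1  ⟹  1 = (-6)·42 + (11)·23
So (11)·23 ≡ 1 (mod 42), i.e. 23^(-1) ≡ 11 (mod 42).
Check: 23 × 11 = 253 ≡ 1 (mod 42)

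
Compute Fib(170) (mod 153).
64

Matrix identity: Q^n = [[F_(n+1), F_n], [F_n, F_(n-1)]] with Q = [[1,1],[1,0]].
n = 170 = 10101010₂. Square-and-multiply, entries mod 153:
Q^1 = [[1,1],[1,0]]
Q^2 = (Q^1)² = [[2,1],[1,1]]
Q^5 = (Q^2)²·Q = [[8,5],[5,3]]
Q^10 = (Q^5)² = [[89,55],[55,34]]
Q^21 = (Q^10)²·Q = [[116,83],[83,33]]
Q^42 = (Q^21)² = [[149,127],[127,22]]
Q^85 = (Q^42)²·Q = [[71,80],[80,144]]
Q^170 = (Q^85)² = [[119,64],[64,55]]
F_170 mod 153 = Q^170[0][1] = 64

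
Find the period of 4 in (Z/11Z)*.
5

11 is prime, so ord(4) divides φ(11) = 10.
Divisors of 10: 1, 2, 5, 10.
Repeated squaring: 4^1 ≡ 4, 4^2 ≡ 5, 4^4 ≡ 3, 4^8 ≡ 9 (mod 11).
Test 4^d mod 11 for each divisor d in increasing order:
4^1 ≡ 4
4^2 ≡ 5
4^5 = 4^4·4^1 ≡ 1  ← first divisor giving 1
The order is 5.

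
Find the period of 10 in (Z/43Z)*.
21

43 is prime, so ord(10) divides φ(43) = 42.
Divisors of 42: 1, 2, 3, 6, 7, 14, 21, 42.
Repeated squaring: 10^1 ≡ 10, 10^2 ≡ 14, 10^4 ≡ 24, 10^8 ≡ 17, 10^16 ≡ 31, 10^32 ≡ 15 (mod 43).
Test 10^d mod 43 for each divisor d in increasing order:
10^1 ≡ 10
10^2 ≡ 14
10^3 = 10^2·10^1 ≡ 11
10^6 = 10^4·10^2 ≡ 35
10^7 = 10^4·10^2·10^1 ≡ 6
10^14 = 10^8·10^4·10^2 ≡ 36
10^21 = 10^16·10^4·10^1 ≡ 1  ← first divisor giving 1
The order is 21.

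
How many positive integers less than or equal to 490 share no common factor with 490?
168

490 = 2 × 5 × 7^2
φ(n) = n × ∏(1 - 1/p) for each prime p dividing n
φ(490) = 490 × (1 - 1/2) × (1 - 1/5) × (1 - 1/7) = 168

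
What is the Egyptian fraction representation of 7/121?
1/18 + 1/436 + 1/474804

Greedy algorithm:
7/121: ceiling(121/7) = 18, use 1/18
5/2178: ceiling(2178/5) = 436, use 1/436
1/474804: ceiling(474804/1) = 474804, use 1/474804
Result: 7/121 = 1/18 + 1/436 + 1/474804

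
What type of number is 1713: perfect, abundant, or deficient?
deficient

Proper divisors of 1713: sum = 1 + 3 + 571 = 575
Since 575 < 1713, 1713 is deficient.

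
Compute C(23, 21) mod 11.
0

Using Lucas' theorem:
Write n=23 and k=21 in base 11:
n in base 11: [2, 1]
k in base 11: [1, 10]
C(23,21) mod 11 = ∏ C(n_i, k_i) mod 11
Digit binomials (mod 11): C(2,1) = 2; C(1,10) = 0 (k_i > n_i)
Product: 2 × 0 = 0 ≡ 0 (mod 11)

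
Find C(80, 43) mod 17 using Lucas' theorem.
11

Using Lucas' theorem:
Write n=80 and k=43 in base 17:
n in base 17: [4, 12]
k in base 17: [2, 9]
C(80,43) mod 17 = ∏ C(n_i, k_i) mod 17
Digit binomials (mod 17): C(4,2) = 6; C(12,9) = 220 ≡ 16
Product: 6 × 16 = 96 ≡ 11 (mod 17)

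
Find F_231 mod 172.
126

Matrix identity: Q^n = [[F_(n+1), F_n], [F_n, F_(n-1)]] with Q = [[1,1],[1,0]].
n = 231 = 11100111₂. Square-and-multiply, entries mod 172:
Q^1 = [[1,1],[1,0]]
Q^3 = (Q^1)²·Q = [[3,2],[2,1]]
Q^7 = (Q^3)²·Q = [[21,13],[13,8]]
Q^14 = (Q^7)² = [[94,33],[33,61]]
Q^28 = (Q^14)² = [[121,127],[127,166]]
Q^57 = (Q^28)²·Q = [[139,154],[154,157]]
Q^115 = (Q^57)²·Q = [[41,37],[37,4]]
Q^231 = (Q^115)²·Q = [[71,126],[126,117]]
F_231 mod 172 = Q^231[0][1] = 126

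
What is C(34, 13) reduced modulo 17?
0

Using Lucas' theorem:
Write n=34 and k=13 in base 17:
n in base 17: [2, 0]
k in base 17: [0, 13]
C(34,13) mod 17 = ∏ C(n_i, k_i) mod 17
Digit binomials (mod 17): C(2,0) = 1; C(0,13) = 0 (k_i > n_i)
Product: 1 × 0 = 0 ≡ 0 (mod 17)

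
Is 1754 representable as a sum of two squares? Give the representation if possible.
23² + 35² (a=23, b=35)

Factorization: 1754 = 2 × 877
By Fermat: n is sum of two squares iff every prime p ≡ 3 (mod 4) appears to even power.
All primes ≡ 3 (mod 4) appear to even power.
Search a = 0, 1, 2, … for 1754 - a² a perfect square: first hit at a = 23: 1754 - 529 = 1225 = 35².
1754 = 23² + 35² = 529 + 1225 ✓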